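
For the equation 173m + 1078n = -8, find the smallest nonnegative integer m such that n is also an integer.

gcd(1078, 173) = 1.
1 divides -8, so solutions exist.
By Bézout, 173×(-81) + 1078×(13) = 1.
Scale by -8/1 = -8: (m₀, n₀) = (648, -104).
General solution: m = 648 + 1078t, n = -104 - 173t for integer t.
m ≥ 0: smallest is 648 mod 1078 = 648 (at t = 0), with n = -104.

648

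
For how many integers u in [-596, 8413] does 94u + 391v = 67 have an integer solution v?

gcd(391, 94) = 1.
By Bézout, 94*(104) + 391*(-25) = 1.
Particular solution: (321, -77).
General solution: u = 321 + 391t, v = -77 - 94t for integer t.
-596 ≤ 321 + 391t ≤ 8413 gives t ∈ [-2, 20], which is 23 values.

23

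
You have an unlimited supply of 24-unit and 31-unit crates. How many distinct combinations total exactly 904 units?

Need nonnegative integers with 24j + 31k = 904.
gcd(24, 31) = 1, and 24·(-9) + 31·(7) = 1.
So (j₀, k₀) = (-8136, 6328); general j = -8136 + 31t, k = 6328 - 24t.
j ≥ 0 ⇒ t ≥ 263; k ≥ 0 ⇒ t ≤ 263. That's 1 value of t.

1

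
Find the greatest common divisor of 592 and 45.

1

gcd(592, 45):
  592 = 13*45 + 7
  45 = 6*7 + 3
  7 = 2*3 + 1
  3 = 3*1
so gcd(592, 45) = 1.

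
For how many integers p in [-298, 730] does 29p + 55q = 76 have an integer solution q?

gcd(55, 29) = 1.
By Bézout, 29×(19) + 55×(-10) = 1.
Particular solution: (14, -6).
General solution: p = 14 + 55t, q = -6 - 29t for integer t.
-298 ≤ 14 + 55t ≤ 730 gives t ∈ [-5, 13], which is 19 values.

19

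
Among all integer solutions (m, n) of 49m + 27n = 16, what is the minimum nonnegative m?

13

gcd(49, 27):
  49 = 1×27 + 22
  27 = 1×22 + 5
  22 = 4×5 + 2
  5 = 2×2 + 1
  2 = 2×1
so gcd(49, 27) = 1.
1 divides 16, so solutions exist.
Back-substitute for Bézout coefficients:
  1 = 5 - 2×2
  ... = 49×(-11) + 27×(20)
Scale by 16/1 = 16: (m₀, n₀) = (-176, 320).
General solution: m = -176 + 27t, n = 320 - 49t for integer t.
m ≥ 0: smallest is -176 mod 27 = 13 (at t = 7), with n = -23.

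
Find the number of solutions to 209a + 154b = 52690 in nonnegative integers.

18

gcd(209, 154):
  209 = 1×154 + 55
  154 = 2×55 + 44
  55 = 1×44 + 11
  44 = 4×11
so gcd(209, 154) = 11.
Back-substitute for Bézout coefficients:
  11 = 55 - 1×44
  ... = 209×(3) + 154×(-4)
Scale by 4790: one solution is (14370, -19160). Reduce a mod 14: (6, 334).
General: a = 6 + 14t, b = 334 - 19t.
a ≥ 0 ⇒ t ≥ 0; b ≥ 0 ⇒ t ≤ 17. So t ∈ [0, 17]: 18 solutions.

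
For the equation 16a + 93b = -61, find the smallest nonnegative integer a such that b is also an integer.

gcd(93, 16) = 1.
1 divides -61, so solutions exist.
By Bézout, 16·(-29) + 93·(5) = 1.
Scale by -61/1 = -61: (a₀, b₀) = (1769, -305).
General solution: a = 1769 + 93t, b = -305 - 16t for integer t.
a ≥ 0: smallest is 1769 mod 93 = 2 (at t = -19), with b = -1.

2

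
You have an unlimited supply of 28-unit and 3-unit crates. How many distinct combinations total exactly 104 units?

Need nonnegative integers with 28j + 3k = 104.
gcd(28, 3) = 1, and 28·(1) + 3·(-9) = 1.
So (j₀, k₀) = (104, -936); general j = 104 + 3t, k = -936 - 28t.
j ≥ 0 ⇒ t ≥ -34; k ≥ 0 ⇒ t ≤ -34. That's 1 value of t.

1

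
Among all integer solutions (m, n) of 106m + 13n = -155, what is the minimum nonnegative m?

7

gcd(106, 13):
  106 = 8·13 + 2
  13 = 6·2 + 1
  2 = 2·1
so gcd(106, 13) = 1.
1 divides -155, so solutions exist.
Back-substitute for Bézout coefficients:
  1 = 13 - 6·2
  ... = 106·(-6) + 13·(49)
Scale by -155/1 = -155: (m₀, n₀) = (930, -7595).
General solution: m = 930 + 13t, n = -7595 - 106t for integer t.
m ≥ 0: smallest is 930 mod 13 = 7 (at t = -71), with n = -69.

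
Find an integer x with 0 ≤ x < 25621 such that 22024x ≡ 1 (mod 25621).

23940

gcd(25621, 22024) = 1.
By Bézout, 22024*(-1681) + 25621*(1445) = 1.
So 22024*-1681 ≡ 1 (mod 25621), and -1681 mod 25621 = 23940.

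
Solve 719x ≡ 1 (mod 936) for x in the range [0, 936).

647

gcd(936, 719) = 1.
By Bézout, 719*(-289) + 936*(222) = 1.
So 719*-289 ≡ 1 (mod 936), and -289 mod 936 = 647.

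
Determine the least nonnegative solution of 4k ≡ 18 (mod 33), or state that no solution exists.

21

gcd(33, 4) = 1  (33 = 8×4 + 1, 4 = 4×1).
1 divides 18, so solutions exist.
Back-substituting, 4×(-8) + 33×(1) = 1.
So 4×(-8) ≡ 1 (mod 33); multiply by 18: k ≡ -144 (mod 33).
Smallest nonnegative: k = -144 mod 33 = 21.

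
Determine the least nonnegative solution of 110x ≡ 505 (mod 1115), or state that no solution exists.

gcd(1115, 110) = 5.
5 divides 505, so solutions exist.
By Bézout, 110·(71) + 1115·(-7) = 5.
So 110·(71) ≡ 5 (mod 1115); multiply by 101: x ≡ 7171 (mod 223).
Smallest nonnegative: x = 7171 mod 223 = 35.

35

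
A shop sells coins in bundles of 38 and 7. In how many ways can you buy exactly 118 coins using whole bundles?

Need nonnegative integers with 38j + 7k = 118.
gcd(38, 7) = 1, and 38·(-2) + 7·(11) = 1.
So (j₀, k₀) = (-236, 1298); general j = -236 + 7t, k = 1298 - 38t.
j ≥ 0 ⇒ t ≥ 34; k ≥ 0 ⇒ t ≤ 34. That's 1 value of t.

1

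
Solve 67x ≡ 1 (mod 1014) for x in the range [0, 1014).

gcd(1014, 67):
  1014 = 15×67 + 9
  67 = 7×9 + 4
  9 = 2×4 + 1
  4 = 4×1
so gcd(1014, 67) = 1.
Back-substitute for Bézout coefficients:
  1 = 9 - 2×4
  ... = 67×(-227) + 1014×(15)
So 67×-227 ≡ 1 (mod 1014), and -227 mod 1014 = 787.

787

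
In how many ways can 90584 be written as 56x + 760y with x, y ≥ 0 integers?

17

gcd(760, 56):
  760 = 13*56 + 32
  56 = 1*32 + 24
  32 = 1*24 + 8
  24 = 3*8
so gcd(760, 56) = 8.
Back-substitute for Bézout coefficients:
  8 = 32 - 1*24
  ... = 56*(-27) + 760*(2)
Scale by 11323: one solution is (-305721, 22646). Reduce x mod 95: (84, 113).
General: x = 84 + 95t, y = 113 - 7t.
x ≥ 0 ⇒ t ≥ 0; y ≥ 0 ⇒ t ≤ 16. So t ∈ [0, 16]: 17 solutions.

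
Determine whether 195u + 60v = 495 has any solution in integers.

yes

gcd(195, 60) = 15  (195 = 3×60 + 15, 60 = 4×15).
15 divides 495, so integer solutions exist.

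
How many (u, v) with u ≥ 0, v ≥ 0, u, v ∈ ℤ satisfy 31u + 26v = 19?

0

gcd(31, 26):
  31 = 1·26 + 5
  26 = 5·5 + 1
  5 = 5·1
so gcd(31, 26) = 1.
Back-substitute for Bézout coefficients:
  1 = 26 - 5·5
  ... = 31·(-5) + 26·(6)
Scale by 19: one solution is (-95, 114). Reduce u mod 26: (9, -10).
General: u = 9 + 26t, v = -10 - 31t.
u ≥ 0 ⇒ t ≥ 0; v ≥ 0 ⇒ t ≤ -1. So t ∈ [0, -1]: 0 solutions.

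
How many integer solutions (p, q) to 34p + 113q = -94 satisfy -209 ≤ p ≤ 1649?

gcd(113, 34):
  113 = 3·34 + 11
  34 = 3·11 + 1
  11 = 11·1
so gcd(113, 34) = 1.
Back-substitute for Bézout coefficients:
  1 = 34 - 3·11
  ... = 34·(10) + 113·(-3)
Scale by -94: particular solution (-940, 282); reduce p mod 113: (77, -24).
General solution: p = 77 + 113t, q = -24 - 34t for integer t.
-209 ≤ 77 + 113t ≤ 1649 gives t ∈ [-2, 13], which is 16 values.

16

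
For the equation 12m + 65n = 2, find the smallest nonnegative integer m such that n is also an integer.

11

gcd(65, 12):
  65 = 5×12 + 5
  12 = 2×5 + 2
  5 = 2×2 + 1
  2 = 2×1
so gcd(65, 12) = 1.
1 divides 2, so solutions exist.
Back-substitute for Bézout coefficients:
  1 = 5 - 2×2
  ... = 12×(-27) + 65×(5)
Scale by 2/1 = 2: (m₀, n₀) = (-54, 10).
General solution: m = -54 + 65t, n = 10 - 12t for integer t.
m ≥ 0: smallest is -54 mod 65 = 11 (at t = 1), with n = -2.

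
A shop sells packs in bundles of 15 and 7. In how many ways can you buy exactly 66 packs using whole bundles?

Need nonnegative integers with 15j + 7k = 66.
gcd(15, 7) = 1, and 15·(1) + 7·(-2) = 1.
So (j₀, k₀) = (66, -132); general j = 66 + 7t, k = -132 - 15t.
j ≥ 0 ⇒ t ≥ -9; k ≥ 0 ⇒ t ≤ -9. That's 1 value of t.

1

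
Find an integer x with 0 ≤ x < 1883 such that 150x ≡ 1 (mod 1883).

1293

gcd(1883, 150) = 1.
By Bézout, 150·(-590) + 1883·(47) = 1.
So 150·-590 ≡ 1 (mod 1883), and -590 mod 1883 = 1293.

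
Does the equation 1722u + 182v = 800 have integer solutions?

gcd(1722, 182) = 14  (1722 = 9×182 + 84, 182 = 2×84 + 14, 84 = 6×14).
14 does not divide 800 (remainder 2), so no integer solutions.

no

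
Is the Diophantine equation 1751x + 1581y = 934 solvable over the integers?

no

gcd(1751, 1581):
  1751 = 1·1581 + 170
  1581 = 9·170 + 51
  170 = 3·51 + 17
  51 = 3·17
so gcd(1751, 1581) = 17.
17 does not divide 934 (remainder 16), so no integer solutions.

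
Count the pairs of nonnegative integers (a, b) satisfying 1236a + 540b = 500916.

9

gcd(1236, 540) = 12  (1236 = 2·540 + 156, 540 = 3·156 + 72, 156 = 2·72 + 12, 72 = 6·12).
Back-substituting, 1236·(7) + 540·(-16) = 12.
Scale by 41743: one solution is (292201, -667888). Reduce a mod 45: (16, 891).
General: a = 16 + 45t, b = 891 - 103t.
a ≥ 0 ⇒ t ≥ 0; b ≥ 0 ⇒ t ≤ 8. So t ∈ [0, 8]: 9 solutions.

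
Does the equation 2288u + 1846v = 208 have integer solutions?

yes

gcd(2288, 1846) = 26  (2288 = 1·1846 + 442, 1846 = 4·442 + 78, 442 = 5·78 + 52, 78 = 1·52 + 26, 52 = 2·26).
26 divides 208, so integer solutions exist.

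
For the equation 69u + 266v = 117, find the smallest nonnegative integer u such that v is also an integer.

gcd(266, 69):
  266 = 3*69 + 59
  69 = 1*59 + 10
  59 = 5*10 + 9
  10 = 1*9 + 1
  9 = 9*1
so gcd(266, 69) = 1.
1 divides 117, so solutions exist.
Back-substitute for Bézout coefficients:
  1 = 10 - 1*9
  ... = 69*(27) + 266*(-7)
Scale by 117/1 = 117: (u₀, v₀) = (3159, -819).
General solution: u = 3159 + 266t, v = -819 - 69t for integer t.
u ≥ 0: smallest is 3159 mod 266 = 233 (at t = -11), with v = -60.

233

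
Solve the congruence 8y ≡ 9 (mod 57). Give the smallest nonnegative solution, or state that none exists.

gcd(57, 8):
  57 = 7·8 + 1
  8 = 8·1
so gcd(57, 8) = 1.
1 divides 9, so solutions exist.
Back-substitute for Bézout coefficients:
  1 = 57 - 7·8
  ... = 8·(-7) + 57·(1)
So 8·(-7) ≡ 1 (mod 57); multiply by 9: y ≡ -63 (mod 57).
Smallest nonnegative: y = -63 mod 57 = 51.

51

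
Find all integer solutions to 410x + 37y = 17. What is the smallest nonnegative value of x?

gcd(410, 37):
  410 = 11×37 + 3
  37 = 12×3 + 1
  3 = 3×1
so gcd(410, 37) = 1.
1 divides 17, so solutions exist.
Back-substitute for Bézout coefficients:
  1 = 37 - 12×3
  ... = 410×(-12) + 37×(133)
Scale by 17/1 = 17: (x₀, y₀) = (-204, 2261).
General solution: x = -204 + 37t, y = 2261 - 410t for integer t.
x ≥ 0: smallest is -204 mod 37 = 18 (at t = 6), with y = -199.

18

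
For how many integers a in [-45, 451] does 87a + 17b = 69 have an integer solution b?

gcd(87, 17) = 1  (87 = 5·17 + 2, 17 = 8·2 + 1, 2 = 2·1).
Back-substituting, 87·(-8) + 17·(41) = 1.
Scale by 69: particular solution (-552, 2829); reduce a mod 17: (9, -42).
General solution: a = 9 + 17t, b = -42 - 87t for integer t.
-45 ≤ 9 + 17t ≤ 451 gives t ∈ [-3, 26], which is 30 values.

30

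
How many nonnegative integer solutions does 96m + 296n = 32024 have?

gcd(296, 96) = 8  (296 = 3*96 + 8, 96 = 12*8).
Back-substituting, 96*(-3) + 296*(1) = 8.
Scale by 4003: one solution is (-12009, 4003). Reduce m mod 37: (16, 103).
General: m = 16 + 37t, n = 103 - 12t.
m ≥ 0 ⇒ t ≥ 0; n ≥ 0 ⇒ t ≤ 8. So t ∈ [0, 8]: 9 solutions.

9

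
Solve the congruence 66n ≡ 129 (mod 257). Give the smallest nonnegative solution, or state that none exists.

gcd(257, 66):
  257 = 3*66 + 59
  66 = 1*59 + 7
  59 = 8*7 + 3
  7 = 2*3 + 1
  3 = 3*1
so gcd(257, 66) = 1.
1 divides 129, so solutions exist.
Back-substitute for Bézout coefficients:
  1 = 7 - 2*3
  ... = 66*(74) + 257*(-19)
So 66*(74) ≡ 1 (mod 257); multiply by 129: n ≡ 9546 (mod 257).
Smallest nonnegative: n = 9546 mod 257 = 37.

37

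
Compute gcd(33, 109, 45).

gcd(109, 33) = 1  (109 = 3*33 + 10, 33 = 3*10 + 3, 10 = 3*3 + 1, 3 = 3*1).
gcd(1, 45) = 1.

1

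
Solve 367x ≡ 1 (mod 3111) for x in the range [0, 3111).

gcd(3111, 367) = 1  (3111 = 8*367 + 175, 367 = 2*175 + 17, 175 = 10*17 + 5, 17 = 3*5 + 2, 5 = 2*2 + 1, 2 = 2*1).
Back-substituting, 367*(-1280) + 3111*(151) = 1.
So 367*-1280 ≡ 1 (mod 3111), and -1280 mod 3111 = 1831.

1831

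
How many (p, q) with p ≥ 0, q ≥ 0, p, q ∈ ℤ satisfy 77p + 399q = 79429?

18

gcd(399, 77) = 7.
By Bézout, 77·(26) + 399·(-5) = 7.
One solution: (47, 190).
General: p = 47 + 57t, q = 190 - 11t.
p ≥ 0 ⇒ t ≥ 0; q ≥ 0 ⇒ t ≤ 17. So t ∈ [0, 17]: 18 solutions.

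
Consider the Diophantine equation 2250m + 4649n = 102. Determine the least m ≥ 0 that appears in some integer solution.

3930

gcd(4649, 2250):
  4649 = 2×2250 + 149
  2250 = 15×149 + 15
  149 = 9×15 + 14
  15 = 1×14 + 1
  14 = 14×1
so gcd(4649, 2250) = 1.
1 divides 102, so solutions exist.
Back-substitute for Bézout coefficients:
  1 = 15 - 1×14
  ... = 2250×(312) + 4649×(-151)
Scale by 102/1 = 102: (m₀, n₀) = (31824, -15402).
General solution: m = 31824 + 4649t, n = -15402 - 2250t for integer t.
m ≥ 0: smallest is 31824 mod 4649 = 3930 (at t = -6), with n = -1902.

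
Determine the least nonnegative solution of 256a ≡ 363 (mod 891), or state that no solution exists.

165

gcd(891, 256):
  891 = 3·256 + 123
  256 = 2·123 + 10
  123 = 12·10 + 3
  10 = 3·3 + 1
  3 = 3·1
so gcd(891, 256) = 1.
1 divides 363, so solutions exist.
Back-substitute for Bézout coefficients:
  1 = 10 - 3·3
  ... = 256·(268) + 891·(-77)
So 256·(268) ≡ 1 (mod 891); multiply by 363: a ≡ 97284 (mod 891).
Smallest nonnegative: a = 97284 mod 891 = 165.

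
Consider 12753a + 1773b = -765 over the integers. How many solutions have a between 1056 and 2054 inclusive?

5

gcd(12753, 1773) = 9  (12753 = 7*1773 + 342, 1773 = 5*342 + 63, 342 = 5*63 + 27, 63 = 2*27 + 9, 27 = 3*9).
Back-substituting, 12753*(-57) + 1773*(410) = 9.
Scale by -85: particular solution (4845, -34850); reduce a mod 197: (117, -842).
General solution: a = 117 + 197t, b = -842 - 1417t for integer t.
1056 ≤ 117 + 197t ≤ 2054 gives t ∈ [5, 9], which is 5 values.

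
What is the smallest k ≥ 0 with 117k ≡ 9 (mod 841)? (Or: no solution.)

gcd(841, 117) = 1  (841 = 7*117 + 22, 117 = 5*22 + 7, 22 = 3*7 + 1, 7 = 7*1).
1 divides 9, so solutions exist.
Back-substituting, 117*(-115) + 841*(16) = 1.
So 117*(-115) ≡ 1 (mod 841); multiply by 9: k ≡ -1035 (mod 841).
Smallest nonnegative: k = -1035 mod 841 = 647.

647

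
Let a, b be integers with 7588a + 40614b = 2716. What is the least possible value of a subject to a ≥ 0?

gcd(40614, 7588) = 14  (40614 = 5×7588 + 2674, 7588 = 2×2674 + 2240, 2674 = 1×2240 + 434, 2240 = 5×434 + 70, 434 = 6×70 + 14, 70 = 5×14).
14 divides 2716, so solutions exist.
Back-substituting, 7588×(-562) + 40614×(105) = 14.
Scale by 2716/14 = 194: (a₀, b₀) = (-109028, 20370).
General solution: a = -109028 + 2901t, b = 20370 - 542t for integer t.
a ≥ 0: smallest is -109028 mod 2901 = 1210 (at t = 38), with b = -226.

1210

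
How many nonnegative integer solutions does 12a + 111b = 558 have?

1

gcd(111, 12):
  111 = 9*12 + 3
  12 = 4*3
so gcd(111, 12) = 3.
Back-substitute for Bézout coefficients:
  3 = 111 - 9*12
  ... = 12*(-9) + 111*(1)
Scale by 186: one solution is (-1674, 186). Reduce a mod 37: (28, 2).
General: a = 28 + 37t, b = 2 - 4t.
a ≥ 0 ⇒ t ≥ 0; b ≥ 0 ⇒ t ≤ 0. So t ∈ [0, 0]: 1 solution.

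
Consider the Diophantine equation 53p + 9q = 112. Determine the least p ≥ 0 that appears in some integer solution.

5

gcd(53, 9) = 1  (53 = 5*9 + 8, 9 = 1*8 + 1, 8 = 8*1).
1 divides 112, so solutions exist.
Back-substituting, 53*(-1) + 9*(6) = 1.
Scale by 112/1 = 112: (p₀, q₀) = (-112, 672).
General solution: p = -112 + 9t, q = 672 - 53t for integer t.
p ≥ 0: smallest is -112 mod 9 = 5 (at t = 13), with q = -17.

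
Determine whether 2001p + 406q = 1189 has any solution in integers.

gcd(2001, 406) = 29  (2001 = 4×406 + 377, 406 = 1×377 + 29, 377 = 13×29).
29 divides 1189, so integer solutions exist.

yes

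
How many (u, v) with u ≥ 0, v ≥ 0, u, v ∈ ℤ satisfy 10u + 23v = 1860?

gcd(23, 10) = 1  (23 = 2×10 + 3, 10 = 3×3 + 1, 3 = 3×1).
Back-substituting, 10×(7) + 23×(-3) = 1.
Scale by 1860: one solution is (13020, -5580). Reduce u mod 23: (2, 80).
General: u = 2 + 23t, v = 80 - 10t.
u ≥ 0 ⇒ t ≥ 0; v ≥ 0 ⇒ t ≤ 8. So t ∈ [0, 8]: 9 solutions.

9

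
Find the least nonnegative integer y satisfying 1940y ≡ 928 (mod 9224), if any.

gcd(9224, 1940) = 4  (9224 = 4×1940 + 1464, 1940 = 1×1464 + 476, 1464 = 3×476 + 36, 476 = 13×36 + 8, 36 = 4×8 + 4, 8 = 2×4).
4 divides 928, so solutions exist.
Back-substituting, 1940×(-1027) + 9224×(216) = 4.
So 1940×(-1027) ≡ 4 (mod 9224); multiply by 232: y ≡ -238264 (mod 2306).
Smallest nonnegative: y = -238264 mod 2306 = 1560.

1560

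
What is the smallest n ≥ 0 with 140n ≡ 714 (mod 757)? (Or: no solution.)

gcd(757, 140):
  757 = 5*140 + 57
  140 = 2*57 + 26
  57 = 2*26 + 5
  26 = 5*5 + 1
  5 = 5*1
so gcd(757, 140) = 1.
1 divides 714, so solutions exist.
Back-substitute for Bézout coefficients:
  1 = 26 - 5*5
  ... = 140*(146) + 757*(-27)
So 140*(146) ≡ 1 (mod 757); multiply by 714: n ≡ 104244 (mod 757).
Smallest nonnegative: n = 104244 mod 757 = 535.

535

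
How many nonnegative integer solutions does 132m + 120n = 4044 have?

3

gcd(132, 120) = 12  (132 = 1*120 + 12, 120 = 10*12).
Back-substituting, 132*(1) + 120*(-1) = 12.
Scale by 337: one solution is (337, -337). Reduce m mod 10: (7, 26).
General: m = 7 + 10t, n = 26 - 11t.
m ≥ 0 ⇒ t ≥ 0; n ≥ 0 ⇒ t ≤ 2. So t ∈ [0, 2]: 3 solutions.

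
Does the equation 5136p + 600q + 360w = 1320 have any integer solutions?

yes

gcd(5136, 600) = 24.
gcd(24, 360) = 24.
24 divides 1320, so integer solutions exist.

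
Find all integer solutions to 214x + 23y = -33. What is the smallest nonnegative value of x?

gcd(214, 23) = 1  (214 = 9·23 + 7, 23 = 3·7 + 2, 7 = 3·2 + 1, 2 = 2·1).
1 divides -33, so solutions exist.
Back-substituting, 214·(10) + 23·(-93) = 1.
Scale by -33/1 = -33: (x₀, y₀) = (-330, 3069).
General solution: x = -330 + 23t, y = 3069 - 214t for integer t.
x ≥ 0: smallest is -330 mod 23 = 15 (at t = 15), with y = -141.

15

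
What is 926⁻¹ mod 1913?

1568

gcd(1913, 926):
  1913 = 2×926 + 61
  926 = 15×61 + 11
  61 = 5×11 + 6
  11 = 1×6 + 5
  6 = 1×5 + 1
  5 = 5×1
so gcd(1913, 926) = 1.
Back-substitute for Bézout coefficients:
  1 = 6 - 1×5
  ... = 926×(-345) + 1913×(167)
So 926×-345 ≡ 1 (mod 1913), and -345 mod 1913 = 1568.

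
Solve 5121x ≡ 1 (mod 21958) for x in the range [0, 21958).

gcd(21958, 5121) = 1  (21958 = 4·5121 + 1474, 5121 = 3·1474 + 699, 1474 = 2·699 + 76, 699 = 9·76 + 15, 76 = 5·15 + 1, 15 = 15·1).
Back-substituting, 5121·(-1445) + 21958·(337) = 1.
So 5121·-1445 ≡ 1 (mod 21958), and -1445 mod 21958 = 20513.

20513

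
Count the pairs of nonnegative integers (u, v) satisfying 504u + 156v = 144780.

22

gcd(504, 156) = 12  (504 = 3*156 + 36, 156 = 4*36 + 12, 36 = 3*12).
Back-substituting, 504*(-4) + 156*(13) = 12.
Scale by 12065: one solution is (-48260, 156845). Reduce u mod 13: (9, 899).
General: u = 9 + 13t, v = 899 - 42t.
u ≥ 0 ⇒ t ≥ 0; v ≥ 0 ⇒ t ≤ 21. So t ∈ [0, 21]: 22 solutions.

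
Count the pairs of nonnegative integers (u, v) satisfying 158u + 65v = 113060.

gcd(158, 65) = 1.
By Bézout, 158×(7) + 65×(-17) = 1.
One solution: (45, 1630).
General: u = 45 + 65t, v = 1630 - 158t.
u ≥ 0 ⇒ t ≥ 0; v ≥ 0 ⇒ t ≤ 10. So t ∈ [0, 10]: 11 solutions.

11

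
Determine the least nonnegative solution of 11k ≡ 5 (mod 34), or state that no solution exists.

19

gcd(34, 11) = 1  (34 = 3×11 + 1, 11 = 11×1).
1 divides 5, so solutions exist.
Back-substituting, 11×(-3) + 34×(1) = 1.
So 11×(-3) ≡ 1 (mod 34); multiply by 5: k ≡ -15 (mod 34).
Smallest nonnegative: k = -15 mod 34 = 19.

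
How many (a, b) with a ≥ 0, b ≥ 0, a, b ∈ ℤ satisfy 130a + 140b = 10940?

6

gcd(140, 130) = 10.
By Bézout, 130·(-1) + 140·(1) = 10.
One solution: (12, 67).
General: a = 12 + 14t, b = 67 - 13t.
a ≥ 0 ⇒ t ≥ 0; b ≥ 0 ⇒ t ≤ 5. So t ∈ [0, 5]: 6 solutions.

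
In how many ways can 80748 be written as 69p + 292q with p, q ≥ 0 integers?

4

gcd(292, 69) = 1  (292 = 4·69 + 16, 69 = 4·16 + 5, 16 = 3·5 + 1, 5 = 5·1).
Back-substituting, 69·(-55) + 292·(13) = 1.
Scale by 80748: one solution is (-4441140, 1049724). Reduce p mod 292: (180, 234).
General: p = 180 + 292t, q = 234 - 69t.
p ≥ 0 ⇒ t ≥ 0; q ≥ 0 ⇒ t ≤ 3. So t ∈ [0, 3]: 4 solutions.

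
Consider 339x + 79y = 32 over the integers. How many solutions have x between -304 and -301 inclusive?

0

gcd(339, 79) = 1  (339 = 4×79 + 23, 79 = 3×23 + 10, 23 = 2×10 + 3, 10 = 3×3 + 1, 3 = 3×1).
Back-substituting, 339×(-24) + 79×(103) = 1.
Scale by 32: particular solution (-768, 3296); reduce x mod 79: (22, -94).
General solution: x = 22 + 79t, y = -94 - 339t for integer t.
-304 ≤ 22 + 79t ≤ -301 gives t ∈ [-4, -5], which is 0 values.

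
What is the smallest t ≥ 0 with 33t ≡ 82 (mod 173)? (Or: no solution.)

165

gcd(173, 33):
  173 = 5×33 + 8
  33 = 4×8 + 1
  8 = 8×1
so gcd(173, 33) = 1.
1 divides 82, so solutions exist.
Back-substitute for Bézout coefficients:
  1 = 33 - 4×8
  ... = 33×(21) + 173×(-4)
So 33×(21) ≡ 1 (mod 173); multiply by 82: t ≡ 1722 (mod 173).
Smallest nonnegative: t = 1722 mod 173 = 165.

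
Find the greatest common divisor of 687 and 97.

1

gcd(687, 97):
  687 = 7·97 + 8
  97 = 12·8 + 1
  8 = 8·1
so gcd(687, 97) = 1.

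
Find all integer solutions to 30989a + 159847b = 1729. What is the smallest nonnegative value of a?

3683

gcd(159847, 30989):
  159847 = 5·30989 + 4902
  30989 = 6·4902 + 1577
  4902 = 3·1577 + 171
  1577 = 9·171 + 38
  171 = 4·38 + 19
  38 = 2·19
so gcd(159847, 30989) = 19.
19 divides 1729, so solutions exist.
Back-substitute for Bézout coefficients:
  19 = 171 - 4·38
  ... = 30989·(-3750) + 159847·(727)
Scale by 1729/19 = 91: (a₀, b₀) = (-341250, 66157).
General solution: a = -341250 + 8413t, b = 66157 - 1631t for integer t.
a ≥ 0: smallest is -341250 mod 8413 = 3683 (at t = 41), with b = -714.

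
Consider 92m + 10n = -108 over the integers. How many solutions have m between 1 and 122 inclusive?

gcd(92, 10) = 2.
By Bézout, 92×(1) + 10×(-9) = 2.
Particular solution: (1, -20).
General solution: m = 1 + 5t, n = -20 - 46t for integer t.
1 ≤ 1 + 5t ≤ 122 gives t ∈ [0, 24], which is 25 values.

25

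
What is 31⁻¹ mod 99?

gcd(99, 31) = 1.
By Bézout, 31·(16) + 99·(-5) = 1.
So 31·16 ≡ 1 (mod 99), and 16 mod 99 = 16.

16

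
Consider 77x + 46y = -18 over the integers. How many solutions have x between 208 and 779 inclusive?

13

gcd(77, 46):
  77 = 1*46 + 31
  46 = 1*31 + 15
  31 = 2*15 + 1
  15 = 15*1
so gcd(77, 46) = 1.
Back-substitute for Bézout coefficients:
  1 = 31 - 2*15
  ... = 77*(3) + 46*(-5)
Scale by -18: particular solution (-54, 90); reduce x mod 46: (38, -64).
General solution: x = 38 + 46t, y = -64 - 77t for integer t.
208 ≤ 38 + 46t ≤ 779 gives t ∈ [4, 16], which is 13 values.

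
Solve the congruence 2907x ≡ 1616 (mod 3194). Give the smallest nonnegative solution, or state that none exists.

gcd(3194, 2907):
  3194 = 1*2907 + 287
  2907 = 10*287 + 37
  287 = 7*37 + 28
  37 = 1*28 + 9
  28 = 3*9 + 1
  9 = 9*1
so gcd(3194, 2907) = 1.
1 divides 1616, so solutions exist.
Back-substitute for Bézout coefficients:
  1 = 28 - 3*9
  ... = 2907*(-345) + 3194*(314)
So 2907*(-345) ≡ 1 (mod 3194); multiply by 1616: x ≡ -557520 (mod 3194).
Smallest nonnegative: x = -557520 mod 3194 = 1430.

1430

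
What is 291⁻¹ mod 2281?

1262

gcd(2281, 291):
  2281 = 7×291 + 244
  291 = 1×244 + 47
  244 = 5×47 + 9
  47 = 5×9 + 2
  9 = 4×2 + 1
  2 = 2×1
so gcd(2281, 291) = 1.
Back-substitute for Bézout coefficients:
  1 = 9 - 4×2
  ... = 291×(-1019) + 2281×(130)
So 291×-1019 ≡ 1 (mod 2281), and -1019 mod 2281 = 1262.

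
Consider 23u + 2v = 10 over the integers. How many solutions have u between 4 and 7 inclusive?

gcd(23, 2) = 1.
By Bézout, 23·(1) + 2·(-11) = 1.
Particular solution: (0, 5).
General solution: u = 0 + 2t, v = 5 - 23t for integer t.
4 ≤ 0 + 2t ≤ 7 gives t ∈ [2, 3], which is 2 values.

2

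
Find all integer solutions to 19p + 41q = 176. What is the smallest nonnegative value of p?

33

gcd(41, 19):
  41 = 2*19 + 3
  19 = 6*3 + 1
  3 = 3*1
so gcd(41, 19) = 1.
1 divides 176, so solutions exist.
Back-substitute for Bézout coefficients:
  1 = 19 - 6*3
  ... = 19*(13) + 41*(-6)
Scale by 176/1 = 176: (p₀, q₀) = (2288, -1056).
General solution: p = 2288 + 41t, q = -1056 - 19t for integer t.
p ≥ 0: smallest is 2288 mod 41 = 33 (at t = -55), with q = -11.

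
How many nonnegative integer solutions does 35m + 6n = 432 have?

3

gcd(35, 6) = 1  (35 = 5×6 + 5, 6 = 1×5 + 1, 5 = 5×1).
Back-substituting, 35×(-1) + 6×(6) = 1.
Scale by 432: one solution is (-432, 2592). Reduce m mod 6: (0, 72).
General: m = 0 + 6t, n = 72 - 35t.
m ≥ 0 ⇒ t ≥ 0; n ≥ 0 ⇒ t ≤ 2. So t ∈ [0, 2]: 3 solutions.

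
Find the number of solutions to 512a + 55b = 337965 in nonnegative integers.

gcd(512, 55):
  512 = 9·55 + 17
  55 = 3·17 + 4
  17 = 4·4 + 1
  4 = 4·1
so gcd(512, 55) = 1.
Back-substitute for Bézout coefficients:
  1 = 17 - 4·4
  ... = 512·(13) + 55·(-121)
Scale by 337965: one solution is (4393545, -40893765). Reduce a mod 55: (35, 5819).
General: a = 35 + 55t, b = 5819 - 512t.
a ≥ 0 ⇒ t ≥ 0; b ≥ 0 ⇒ t ≤ 11. So t ∈ [0, 11]: 12 solutions.

12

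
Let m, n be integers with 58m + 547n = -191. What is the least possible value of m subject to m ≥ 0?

gcd(547, 58):
  547 = 9×58 + 25
  58 = 2×25 + 8
  25 = 3×8 + 1
  8 = 8×1
so gcd(547, 58) = 1.
1 divides -191, so solutions exist.
Back-substitute for Bézout coefficients:
  1 = 25 - 3×8
  ... = 58×(-66) + 547×(7)
Scale by -191/1 = -191: (m₀, n₀) = (12606, -1337).
General solution: m = 12606 + 547t, n = -1337 - 58t for integer t.
m ≥ 0: smallest is 12606 mod 547 = 25 (at t = -23), with n = -3.

25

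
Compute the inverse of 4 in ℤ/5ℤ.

gcd(5, 4) = 1.
By Bézout, 4·(-1) + 5·(1) = 1.
So 4·-1 ≡ 1 (mod 5), and -1 mod 5 = 4.

4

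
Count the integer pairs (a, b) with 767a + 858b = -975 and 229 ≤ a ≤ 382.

gcd(858, 767) = 13.
By Bézout, 767*(-19) + 858*(17) = 13.
Particular solution: (39, -36).
General solution: a = 39 + 66t, b = -36 - 59t for integer t.
229 ≤ 39 + 66t ≤ 382 gives t ∈ [3, 5], which is 3 values.

3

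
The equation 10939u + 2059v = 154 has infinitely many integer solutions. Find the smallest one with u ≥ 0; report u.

45

gcd(10939, 2059):
  10939 = 5*2059 + 644
  2059 = 3*644 + 127
  644 = 5*127 + 9
  127 = 14*9 + 1
  9 = 9*1
so gcd(10939, 2059) = 1.
1 divides 154, so solutions exist.
Back-substitute for Bézout coefficients:
  1 = 127 - 14*9
  ... = 10939*(-227) + 2059*(1206)
Scale by 154/1 = 154: (u₀, v₀) = (-34958, 185724).
General solution: u = -34958 + 2059t, v = 185724 - 10939t for integer t.
u ≥ 0: smallest is -34958 mod 2059 = 45 (at t = 17), with v = -239.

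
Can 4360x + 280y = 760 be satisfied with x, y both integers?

gcd(4360, 280) = 40  (4360 = 15·280 + 160, 280 = 1·160 + 120, 160 = 1·120 + 40, 120 = 3·40).
40 divides 760, so integer solutions exist.

yes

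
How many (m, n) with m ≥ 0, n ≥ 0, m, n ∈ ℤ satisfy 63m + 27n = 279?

2

gcd(63, 27):
  63 = 2×27 + 9
  27 = 3×9
so gcd(63, 27) = 9.
Back-substitute for Bézout coefficients:
  9 = 63 - 2×27
  ... = 63×(1) + 27×(-2)
Scale by 31: one solution is (31, -62). Reduce m mod 3: (1, 8).
General: m = 1 + 3t, n = 8 - 7t.
m ≥ 0 ⇒ t ≥ 0; n ≥ 0 ⇒ t ≤ 1. So t ∈ [0, 1]: 2 solutions.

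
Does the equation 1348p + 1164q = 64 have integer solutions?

yes

gcd(1348, 1164) = 4.
4 divides 64, so integer solutions exist.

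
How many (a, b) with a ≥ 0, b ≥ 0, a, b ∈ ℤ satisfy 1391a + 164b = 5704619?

gcd(1391, 164) = 1  (1391 = 8*164 + 79, 164 = 2*79 + 6, 79 = 13*6 + 1, 6 = 6*1).
Back-substituting, 1391*(27) + 164*(-229) = 1.
Scale by 5704619: one solution is (154024713, -1306357751). Reduce a mod 164: (13, 34674).
General: a = 13 + 164t, b = 34674 - 1391t.
a ≥ 0 ⇒ t ≥ 0; b ≥ 0 ⇒ t ≤ 24. So t ∈ [0, 24]: 25 solutions.

25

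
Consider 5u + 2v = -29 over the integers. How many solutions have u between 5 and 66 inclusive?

31

gcd(5, 2) = 1  (5 = 2×2 + 1, 2 = 2×1).
Back-substituting, 5×(1) + 2×(-2) = 1.
Scale by -29: particular solution (-29, 58); reduce u mod 2: (1, -17).
General solution: u = 1 + 2t, v = -17 - 5t for integer t.
5 ≤ 1 + 2t ≤ 66 gives t ∈ [2, 32], which is 31 values.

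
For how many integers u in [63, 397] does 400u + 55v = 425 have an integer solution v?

31

gcd(400, 55):
  400 = 7×55 + 15
  55 = 3×15 + 10
  15 = 1×10 + 5
  10 = 2×5
so gcd(400, 55) = 5.
Back-substitute for Bézout coefficients:
  5 = 15 - 1×10
  ... = 400×(4) + 55×(-29)
Scale by 85: particular solution (340, -2465); reduce u mod 11: (10, -65).
General solution: u = 10 + 11t, v = -65 - 80t for integer t.
63 ≤ 10 + 11t ≤ 397 gives t ∈ [5, 35], which is 31 values.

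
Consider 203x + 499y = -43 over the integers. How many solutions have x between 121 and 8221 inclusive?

gcd(499, 203):
  499 = 2·203 + 93
  203 = 2·93 + 17
  93 = 5·17 + 8
  17 = 2·8 + 1
  8 = 8·1
so gcd(499, 203) = 1.
Back-substitute for Bézout coefficients:
  1 = 17 - 2·8
  ... = 203·(59) + 499·(-24)
Scale by -43: particular solution (-2537, 1032); reduce x mod 499: (457, -186).
General solution: x = 457 + 499t, y = -186 - 203t for integer t.
121 ≤ 457 + 499t ≤ 8221 gives t ∈ [0, 15], which is 16 values.

16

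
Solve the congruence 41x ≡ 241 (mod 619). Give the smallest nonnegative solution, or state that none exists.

489

gcd(619, 41) = 1  (619 = 15·41 + 4, 41 = 10·4 + 1, 4 = 4·1).
1 divides 241, so solutions exist.
Back-substituting, 41·(151) + 619·(-10) = 1.
So 41·(151) ≡ 1 (mod 619); multiply by 241: x ≡ 36391 (mod 619).
Smallest nonnegative: x = 36391 mod 619 = 489.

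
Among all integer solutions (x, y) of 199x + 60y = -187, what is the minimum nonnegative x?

47

gcd(199, 60):
  199 = 3×60 + 19
  60 = 3×19 + 3
  19 = 6×3 + 1
  3 = 3×1
so gcd(199, 60) = 1.
1 divides -187, so solutions exist.
Back-substitute for Bézout coefficients:
  1 = 19 - 6×3
  ... = 199×(19) + 60×(-63)
Scale by -187/1 = -187: (x₀, y₀) = (-3553, 11781).
General solution: x = -3553 + 60t, y = 11781 - 199t for integer t.
x ≥ 0: smallest is -3553 mod 60 = 47 (at t = 60), with y = -159.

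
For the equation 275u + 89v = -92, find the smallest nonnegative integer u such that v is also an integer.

gcd(275, 89) = 1  (275 = 3*89 + 8, 89 = 11*8 + 1, 8 = 8*1).
1 divides -92, so solutions exist.
Back-substituting, 275*(-11) + 89*(34) = 1.
Scale by -92/1 = -92: (u₀, v₀) = (1012, -3128).
General solution: u = 1012 + 89t, v = -3128 - 275t for integer t.
u ≥ 0: smallest is 1012 mod 89 = 33 (at t = -11), with v = -103.

33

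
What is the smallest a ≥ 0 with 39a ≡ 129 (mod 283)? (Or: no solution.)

gcd(283, 39):
  283 = 7·39 + 10
  39 = 3·10 + 9
  10 = 1·9 + 1
  9 = 9·1
so gcd(283, 39) = 1.
1 divides 129, so solutions exist.
Back-substitute for Bézout coefficients:
  1 = 10 - 1·9
  ... = 39·(-29) + 283·(4)
So 39·(-29) ≡ 1 (mod 283); multiply by 129: a ≡ -3741 (mod 283).
Smallest nonnegative: a = -3741 mod 283 = 221.

221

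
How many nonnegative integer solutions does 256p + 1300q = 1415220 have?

gcd(1300, 256) = 4  (1300 = 5·256 + 20, 256 = 12·20 + 16, 20 = 1·16 + 4, 16 = 4·4).
Back-substituting, 256·(-66) + 1300·(13) = 4.
Scale by 353805: one solution is (-23351130, 4599465). Reduce p mod 325: (120, 1065).
General: p = 120 + 325t, q = 1065 - 64t.
p ≥ 0 ⇒ t ≥ 0; q ≥ 0 ⇒ t ≤ 16. So t ∈ [0, 16]: 17 solutions.

17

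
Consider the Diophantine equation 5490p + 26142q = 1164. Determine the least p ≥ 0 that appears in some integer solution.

gcd(26142, 5490) = 6.
6 divides 1164, so solutions exist.
By Bézout, 5490×(-1419) + 26142×(298) = 6.
Scale by 1164/6 = 194: (p₀, q₀) = (-275286, 57812).
General solution: p = -275286 + 4357t, q = 57812 - 915t for integer t.
p ≥ 0: smallest is -275286 mod 4357 = 3562 (at t = 64), with q = -748.

3562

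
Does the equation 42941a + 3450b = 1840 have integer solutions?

yes

gcd(42941, 3450):
  42941 = 12·3450 + 1541
  3450 = 2·1541 + 368
  1541 = 4·368 + 69
  368 = 5·69 + 23
  69 = 3·23
so gcd(42941, 3450) = 23.
23 divides 1840, so integer solutions exist.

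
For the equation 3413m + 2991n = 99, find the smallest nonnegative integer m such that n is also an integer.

gcd(3413, 2991) = 1  (3413 = 1*2991 + 422, 2991 = 7*422 + 37, 422 = 11*37 + 15, 37 = 2*15 + 7, 15 = 2*7 + 1, 7 = 7*1).
1 divides 99, so solutions exist.
Back-substituting, 3413*(404) + 2991*(-461) = 1.
Scale by 99/1 = 99: (m₀, n₀) = (39996, -45639).
General solution: m = 39996 + 2991t, n = -45639 - 3413t for integer t.
m ≥ 0: smallest is 39996 mod 2991 = 1113 (at t = -13), with n = -1270.

1113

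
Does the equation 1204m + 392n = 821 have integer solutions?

gcd(1204, 392) = 28  (1204 = 3*392 + 28, 392 = 14*28).
28 does not divide 821 (remainder 9), so no integer solutions.

no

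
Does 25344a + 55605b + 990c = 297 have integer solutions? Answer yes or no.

gcd(55605, 25344) = 33  (55605 = 2·25344 + 4917, 25344 = 5·4917 + 759, 4917 = 6·759 + 363, 759 = 2·363 + 33, 363 = 11·33).
gcd(33, 990) = 33.
33 divides 297, so integer solutions exist.

yes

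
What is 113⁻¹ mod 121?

gcd(121, 113):
  121 = 1*113 + 8
  113 = 14*8 + 1
  8 = 8*1
so gcd(121, 113) = 1.
Back-substitute for Bézout coefficients:
  1 = 113 - 14*8
  ... = 113*(15) + 121*(-14)
So 113*15 ≡ 1 (mod 121), and 15 mod 121 = 15.

15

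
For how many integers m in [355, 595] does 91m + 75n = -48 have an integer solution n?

gcd(91, 75):
  91 = 1*75 + 16
  75 = 4*16 + 11
  16 = 1*11 + 5
  11 = 2*5 + 1
  5 = 5*1
so gcd(91, 75) = 1.
Back-substitute for Bézout coefficients:
  1 = 11 - 2*5
  ... = 91*(-14) + 75*(17)
Scale by -48: particular solution (672, -816); reduce m mod 75: (72, -88).
General solution: m = 72 + 75t, n = -88 - 91t for integer t.
355 ≤ 72 + 75t ≤ 595 gives t ∈ [4, 6], which is 3 values.

3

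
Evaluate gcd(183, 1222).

1

gcd(1222, 183):
  1222 = 6·183 + 124
  183 = 1·124 + 59
  124 = 2·59 + 6
  59 = 9·6 + 5
  6 = 1·5 + 1
  5 = 5·1
so gcd(1222, 183) = 1.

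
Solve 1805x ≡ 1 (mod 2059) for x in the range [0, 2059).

gcd(2059, 1805):
  2059 = 1*1805 + 254
  1805 = 7*254 + 27
  254 = 9*27 + 11
  27 = 2*11 + 5
  11 = 2*5 + 1
  5 = 5*1
so gcd(2059, 1805) = 1.
Back-substitute for Bézout coefficients:
  1 = 11 - 2*5
  ... = 1805*(-381) + 2059*(334)
So 1805*-381 ≡ 1 (mod 2059), and -381 mod 2059 = 1678.

1678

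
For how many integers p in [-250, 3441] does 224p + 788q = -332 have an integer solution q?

gcd(788, 224) = 4.
By Bézout, 224×(95) + 788×(-27) = 4.
Particular solution: (192, -55).
General solution: p = 192 + 197t, q = -55 - 56t for integer t.
-250 ≤ 192 + 197t ≤ 3441 gives t ∈ [-2, 16], which is 19 values.

19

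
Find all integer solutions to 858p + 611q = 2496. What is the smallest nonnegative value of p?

gcd(858, 611) = 13  (858 = 1*611 + 247, 611 = 2*247 + 117, 247 = 2*117 + 13, 117 = 9*13).
13 divides 2496, so solutions exist.
Back-substituting, 858*(5) + 611*(-7) = 13.
Scale by 2496/13 = 192: (p₀, q₀) = (960, -1344).
General solution: p = 960 + 47t, q = -1344 - 66t for integer t.
p ≥ 0: smallest is 960 mod 47 = 20 (at t = -20), with q = -24.

20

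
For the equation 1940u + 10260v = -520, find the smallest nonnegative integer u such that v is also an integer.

481

gcd(10260, 1940) = 20  (10260 = 5·1940 + 560, 1940 = 3·560 + 260, 560 = 2·260 + 40, 260 = 6·40 + 20, 40 = 2·20).
20 divides -520, so solutions exist.
Back-substituting, 1940·(238) + 10260·(-45) = 20.
Scale by -520/20 = -26: (u₀, v₀) = (-6188, 1170).
General solution: u = -6188 + 513t, v = 1170 - 97t for integer t.
u ≥ 0: smallest is -6188 mod 513 = 481 (at t = 13), with v = -91.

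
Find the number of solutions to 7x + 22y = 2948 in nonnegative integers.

gcd(22, 7) = 1.
By Bézout, 7·(-3) + 22·(1) = 1.
One solution: (0, 134).
General: x = 0 + 22t, y = 134 - 7t.
x ≥ 0 ⇒ t ≥ 0; y ≥ 0 ⇒ t ≤ 19. So t ∈ [0, 19]: 20 solutions.

20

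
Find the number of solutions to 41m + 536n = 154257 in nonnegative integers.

7

gcd(536, 41):
  536 = 13·41 + 3
  41 = 13·3 + 2
  3 = 1·2 + 1
  2 = 2·1
so gcd(536, 41) = 1.
Back-substitute for Bézout coefficients:
  1 = 3 - 1·2
  ... = 41·(-183) + 536·(14)
Scale by 154257: one solution is (-28229031, 2159598). Reduce m mod 536: (481, 251).
General: m = 481 + 536t, n = 251 - 41t.
m ≥ 0 ⇒ t ≥ 0; n ≥ 0 ⇒ t ≤ 6. So t ∈ [0, 6]: 7 solutions.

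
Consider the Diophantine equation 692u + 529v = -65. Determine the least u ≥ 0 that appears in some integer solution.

71

gcd(692, 529):
  692 = 1*529 + 163
  529 = 3*163 + 40
  163 = 4*40 + 3
  40 = 13*3 + 1
  3 = 3*1
so gcd(692, 529) = 1.
1 divides -65, so solutions exist.
Back-substitute for Bézout coefficients:
  1 = 40 - 13*3
  ... = 692*(-172) + 529*(225)
Scale by -65/1 = -65: (u₀, v₀) = (11180, -14625).
General solution: u = 11180 + 529t, v = -14625 - 692t for integer t.
u ≥ 0: smallest is 11180 mod 529 = 71 (at t = -21), with v = -93.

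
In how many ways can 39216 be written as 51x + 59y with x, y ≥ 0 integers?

gcd(59, 51) = 1.
By Bézout, 51*(22) + 59*(-19) = 1.
One solution: (54, 618).
General: x = 54 + 59t, y = 618 - 51t.
x ≥ 0 ⇒ t ≥ 0; y ≥ 0 ⇒ t ≤ 12. So t ∈ [0, 12]: 13 solutions.

13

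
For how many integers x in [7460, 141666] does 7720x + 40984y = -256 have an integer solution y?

26

gcd(40984, 7720):
  40984 = 5*7720 + 2384
  7720 = 3*2384 + 568
  2384 = 4*568 + 112
  568 = 5*112 + 8
  112 = 14*8
so gcd(40984, 7720) = 8.
Back-substitute for Bézout coefficients:
  8 = 568 - 5*112
  ... = 7720*(361) + 40984*(-68)
Scale by -32: particular solution (-11552, 2176); reduce x mod 5123: (3817, -719).
General solution: x = 3817 + 5123t, y = -719 - 965t for integer t.
7460 ≤ 3817 + 5123t ≤ 141666 gives t ∈ [1, 26], which is 26 values.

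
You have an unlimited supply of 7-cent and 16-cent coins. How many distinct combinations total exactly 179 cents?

Need nonnegative integers with 7j + 16k = 179.
gcd(7, 16) = 1, and 7·(7) + 16·(-3) = 1.
So (j₀, k₀) = (1253, -537); general j = 1253 + 16t, k = -537 - 7t.
j ≥ 0 ⇒ t ≥ -78; k ≥ 0 ⇒ t ≤ -77. That's 2 values of t.

2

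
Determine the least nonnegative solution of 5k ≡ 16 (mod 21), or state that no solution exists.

gcd(21, 5) = 1  (21 = 4·5 + 1, 5 = 5·1).
1 divides 16, so solutions exist.
Back-substituting, 5·(-4) + 21·(1) = 1.
So 5·(-4) ≡ 1 (mod 21); multiply by 16: k ≡ -64 (mod 21).
Smallest nonnegative: k = -64 mod 21 = 20.

20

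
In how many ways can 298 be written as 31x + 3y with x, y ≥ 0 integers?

3

gcd(31, 3) = 1.
By Bézout, 31×(1) + 3×(-10) = 1.
One solution: (1, 89).
General: x = 1 + 3t, y = 89 - 31t.
x ≥ 0 ⇒ t ≥ 0; y ≥ 0 ⇒ t ≤ 2. So t ∈ [0, 2]: 3 solutions.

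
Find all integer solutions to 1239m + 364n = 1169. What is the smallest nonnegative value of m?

3

gcd(1239, 364) = 7  (1239 = 3·364 + 147, 364 = 2·147 + 70, 147 = 2·70 + 7, 70 = 10·7).
7 divides 1169, so solutions exist.
Back-substituting, 1239·(5) + 364·(-17) = 7.
Scale by 1169/7 = 167: (m₀, n₀) = (835, -2839).
General solution: m = 835 + 52t, n = -2839 - 177t for integer t.
m ≥ 0: smallest is 835 mod 52 = 3 (at t = -16), with n = -7.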